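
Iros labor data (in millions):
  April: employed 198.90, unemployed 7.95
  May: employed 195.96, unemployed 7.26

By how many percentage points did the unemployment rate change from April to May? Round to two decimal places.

April: labor force = 198.90 + 7.95 = 206.85; u = 7.95/206.85 = 3.84%.
May: labor force = 195.96 + 7.26 = 203.22; u = 7.26/203.22 = 3.57%.
Change = 3.57% − 3.84% = −0.27 pp.

The unemployment rate changed by −0.27 percentage points.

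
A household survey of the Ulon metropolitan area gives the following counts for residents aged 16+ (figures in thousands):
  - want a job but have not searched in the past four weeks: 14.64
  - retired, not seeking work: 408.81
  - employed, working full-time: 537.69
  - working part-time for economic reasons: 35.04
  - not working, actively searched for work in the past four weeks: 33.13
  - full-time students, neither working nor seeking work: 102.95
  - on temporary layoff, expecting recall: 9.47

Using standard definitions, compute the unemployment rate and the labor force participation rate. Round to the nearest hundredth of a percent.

Unemployment rate ≈ 6.92%; labor force participation rate ≈ 53.89%.

Employed = 537.69 + 35.04 = 572.73 thousand (anyone who worked, including part-time for economic reasons, counts as employed).
Unemployed = 33.13 + 9.47 = 42.60 thousand (jobless and actively searching, or on temporary layoff).
Labor force = 572.73 + 42.60 = 615.33 thousand.
Not in labor force = 14.64 + 408.81 + 102.95 = 526.40 thousand (those not working and not actively searching are outside the labor force — including those who want a job but have given up searching).
Civilian working-age population = 615.33 + 526.40 = 1,141.73 thousand.
Unemployment rate = 42.60 / 615.33 = 6.92%.
Labor force participation rate = 615.33 / 1,141.73 = 53.89%.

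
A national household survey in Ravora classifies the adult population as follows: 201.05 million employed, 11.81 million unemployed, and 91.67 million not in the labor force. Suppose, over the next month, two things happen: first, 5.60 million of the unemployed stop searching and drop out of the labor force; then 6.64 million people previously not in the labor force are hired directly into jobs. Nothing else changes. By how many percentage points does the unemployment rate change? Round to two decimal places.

The unemployment rate changes by −2.65 percentage points.

Initially, labor force = 201.05 + 11.81 = 212.86 million, so u = 11.81/212.86 = 5.55%.
After the first change, unemployed and labor force both fall by 5.60 → E = 201.05, U = 6.21, labor force = 207.26 million.
After the second change, employed and labor force both rise by 6.64; unemployed unchanged → E = 207.69, U = 6.21, labor force = 213.90 million.
New unemployment rate = 6.21 / 213.90 = 2.90%.
Change = 2.90% − 5.55% = −2.65 percentage points.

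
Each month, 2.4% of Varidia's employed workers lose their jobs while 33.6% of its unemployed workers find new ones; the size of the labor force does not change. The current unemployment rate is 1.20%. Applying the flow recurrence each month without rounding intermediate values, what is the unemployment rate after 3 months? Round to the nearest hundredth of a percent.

Unemployment rate after three months ≈ 5.23%.

With a fixed labor force, u_{t+1} = u_t + s·(1−u_t) − f·u_t = u_t·(1−s−f) + s.
Here 1−s−f = 0.640 and s = 0.024.
u_1 = 0.012000 × 0.640 + 0.024 = 0.031680.
u_2 = 0.031680 × 0.640 + 0.024 = 0.044275.
u_3 = 0.044275 × 0.640 + 0.024 = 0.052336.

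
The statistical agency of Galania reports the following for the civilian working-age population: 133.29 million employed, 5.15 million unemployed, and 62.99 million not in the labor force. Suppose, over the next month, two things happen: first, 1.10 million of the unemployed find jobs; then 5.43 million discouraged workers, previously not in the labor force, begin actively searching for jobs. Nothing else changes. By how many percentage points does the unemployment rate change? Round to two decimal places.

Initially, labor force = 133.29 + 5.15 = 138.44 million, so u = 5.15/138.44 = 3.72%.
After the first change, unemployed falls and employed rises by 1.10; labor force unchanged → E = 134.39, U = 4.05, labor force = 138.44 million.
After the second change, unemployed and labor force both rise by 5.43 → E = 134.39, U = 9.48, labor force = 143.87 million.
New unemployment rate = 9.48 / 143.87 = 6.59%.
Change = 6.59% − 3.72% = +2.87 percentage points.

The unemployment rate changes by +2.87 percentage points.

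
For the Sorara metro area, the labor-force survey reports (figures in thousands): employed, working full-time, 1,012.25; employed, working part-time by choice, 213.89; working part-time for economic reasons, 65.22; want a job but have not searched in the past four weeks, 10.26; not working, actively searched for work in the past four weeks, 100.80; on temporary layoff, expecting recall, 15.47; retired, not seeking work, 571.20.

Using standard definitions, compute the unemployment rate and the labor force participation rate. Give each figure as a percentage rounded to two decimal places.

Employed = 1,012.25 + 213.89 + 65.22 = 1,291.36 thousand (anyone who worked, including part-time for economic reasons, counts as employed).
Unemployed = 100.80 + 15.47 = 116.27 thousand (jobless and actively searching, or on temporary layoff).
Labor force = 1,291.36 + 116.27 = 1,407.63 thousand.
Not in labor force = 10.26 + 571.20 = 581.46 thousand (those not working and not actively searching are outside the labor force — including those who want a job but have given up searching).
Civilian working-age population = 1,407.63 + 581.46 = 1,989.09 thousand.
Unemployment rate = 116.27 / 1,407.63 = 8.26%.
Labor force participation rate = 1,407.63 / 1,989.09 = 70.77%.

Unemployment rate ≈ 8.26%; labor force participation rate ≈ 70.77%.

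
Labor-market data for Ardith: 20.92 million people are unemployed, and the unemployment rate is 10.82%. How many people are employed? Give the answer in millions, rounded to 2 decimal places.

About 172.43 million are employed.

Labor force = U / u = 20.92 / 0.1082 ≈ 193.35 million.
Employed = labor force − unemployed = 193.35 − 20.92 = 172.43 million.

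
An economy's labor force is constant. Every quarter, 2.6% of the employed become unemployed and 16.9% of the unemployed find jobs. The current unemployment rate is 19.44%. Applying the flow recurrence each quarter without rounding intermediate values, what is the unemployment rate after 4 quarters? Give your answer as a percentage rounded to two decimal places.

With a fixed labor force, u_{t+1} = u_t + s·(1−u_t) − f·u_t = u_t·(1−s−f) + s.
Here 1−s−f = 0.805 and s = 0.026.
u_1 = 0.194400 × 0.805 + 0.026 = 0.182492.
u_2 = 0.182492 × 0.805 + 0.026 = 0.172906.
u_3 = 0.172906 × 0.805 + 0.026 = 0.165189.
u_4 = 0.165189 × 0.805 + 0.026 = 0.158977.

Unemployment rate after four quarters ≈ 15.90%.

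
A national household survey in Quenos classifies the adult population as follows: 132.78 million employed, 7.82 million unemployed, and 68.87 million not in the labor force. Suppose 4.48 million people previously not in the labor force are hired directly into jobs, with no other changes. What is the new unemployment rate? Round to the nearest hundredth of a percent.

Initially, labor force = 132.78 + 7.82 = 140.60 million, so u = 7.82/140.60 = 5.56%.
After the change, employed and labor force both rise by 4.48; unemployed unchanged → E = 137.26, U = 7.82, labor force = 145.08 million.
New unemployment rate = 7.82 / 145.08 = 5.39%.

New unemployment rate ≈ 5.39%.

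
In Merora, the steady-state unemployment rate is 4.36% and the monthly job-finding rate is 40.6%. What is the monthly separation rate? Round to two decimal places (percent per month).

From u* = s/(s+f): s = u·f/(1−u).
s = 0.0436 × 40.6 / (1 − 0.0436) = 1.7702 / 0.9564 ≈ 1.85% per month.

Separation rate ≈ 1.85% per month.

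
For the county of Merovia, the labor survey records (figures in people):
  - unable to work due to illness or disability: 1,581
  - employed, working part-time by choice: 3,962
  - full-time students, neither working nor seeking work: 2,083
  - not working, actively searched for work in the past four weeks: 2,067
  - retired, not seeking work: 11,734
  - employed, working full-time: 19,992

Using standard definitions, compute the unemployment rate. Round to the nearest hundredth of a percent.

Unemployment rate ≈ 7.94%.

Employed = 3,962 + 19,992 = 23,954.
Unemployed = 2,067.
Labor force = 23,954 + 2,067 = 26,021.
Unemployment rate = 2,067 / 26,021 = 7.94%.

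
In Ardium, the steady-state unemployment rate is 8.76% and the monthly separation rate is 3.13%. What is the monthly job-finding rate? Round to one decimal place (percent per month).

From u* = s/(s+f): f = s·(1−u)/u.
f = 3.13 × (1 − 0.0876) / 0.0876 = 2.8558 / 0.0876 ≈ 32.6% per month.

Job-finding rate ≈ 32.6% per month.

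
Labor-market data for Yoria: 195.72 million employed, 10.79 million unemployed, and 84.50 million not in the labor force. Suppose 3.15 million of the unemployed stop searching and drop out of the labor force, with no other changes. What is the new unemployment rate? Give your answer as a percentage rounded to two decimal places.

Initially, labor force = 195.72 + 10.79 = 206.51 million, so u = 10.79/206.51 = 5.22%.
After the change, unemployed and labor force both fall by 3.15 → E = 195.72, U = 7.64, labor force = 203.36 million.
New unemployment rate = 7.64 / 203.36 = 3.76%.

New unemployment rate ≈ 3.76%.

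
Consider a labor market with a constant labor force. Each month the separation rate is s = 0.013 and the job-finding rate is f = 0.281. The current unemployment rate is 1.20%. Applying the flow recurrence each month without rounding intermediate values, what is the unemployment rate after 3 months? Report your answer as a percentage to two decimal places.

Unemployment rate after three months ≈ 3.29%.

With a fixed labor force, u_{t+1} = u_t + s·(1−u_t) − f·u_t = u_t·(1−s−f) + s.
Here 1−s−f = 0.706 and s = 0.013.
u_1 = 0.012000 × 0.706 + 0.013 = 0.021472.
u_2 = 0.021472 × 0.706 + 0.013 = 0.028159.
u_3 = 0.028159 × 0.706 + 0.013 = 0.032880.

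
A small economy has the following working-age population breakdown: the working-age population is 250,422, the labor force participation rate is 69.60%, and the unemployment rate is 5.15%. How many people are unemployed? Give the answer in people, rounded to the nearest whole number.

Labor force = 0.6960 × 250,422 = 174,294.
Unemployed = 0.0515 × 174,294 ≈ 8,976.

About 8,976 are unemployed.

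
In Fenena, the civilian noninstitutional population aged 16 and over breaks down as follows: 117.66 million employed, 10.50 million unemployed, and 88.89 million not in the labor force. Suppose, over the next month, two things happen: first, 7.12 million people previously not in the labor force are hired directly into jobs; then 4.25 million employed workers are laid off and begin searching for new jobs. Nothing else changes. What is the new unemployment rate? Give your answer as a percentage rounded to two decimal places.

Initially, labor force = 117.66 + 10.50 = 128.16 million, so u = 10.50/128.16 = 8.19%.
After the first change, employed and labor force both rise by 7.12; unemployed unchanged → E = 124.78, U = 10.50, labor force = 135.28 million.
After the second change, employed falls and unemployed rises by 4.25; labor force unchanged → E = 120.53, U = 14.75, labor force = 135.28 million.
New unemployment rate = 14.75 / 135.28 = 10.90%.

New unemployment rate ≈ 10.90%.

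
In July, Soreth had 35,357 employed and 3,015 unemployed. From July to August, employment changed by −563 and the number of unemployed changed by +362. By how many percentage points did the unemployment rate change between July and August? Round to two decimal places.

July: labor force = 35,357 + 3,015 = 38,372; u = 3,015/38,372 = 7.86%.
August: labor force = 34,794 + 3,377 = 38,171; u = 3,377/38,171 = 8.85%.
Change = 8.85% − 7.86% = +0.99 pp.

The unemployment rate changed by +0.99 percentage points.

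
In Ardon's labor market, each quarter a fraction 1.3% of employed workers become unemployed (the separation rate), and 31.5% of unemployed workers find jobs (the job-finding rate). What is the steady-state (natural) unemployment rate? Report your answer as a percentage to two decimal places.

At steady state the flows balance: s·E = f·U, so U/(E+U) = s/(s+f).
u* = 1.3 / (1.3 + 31.5) = 1.3 / 32.80 = 3.96%.

Steady-state unemployment rate ≈ 3.96%.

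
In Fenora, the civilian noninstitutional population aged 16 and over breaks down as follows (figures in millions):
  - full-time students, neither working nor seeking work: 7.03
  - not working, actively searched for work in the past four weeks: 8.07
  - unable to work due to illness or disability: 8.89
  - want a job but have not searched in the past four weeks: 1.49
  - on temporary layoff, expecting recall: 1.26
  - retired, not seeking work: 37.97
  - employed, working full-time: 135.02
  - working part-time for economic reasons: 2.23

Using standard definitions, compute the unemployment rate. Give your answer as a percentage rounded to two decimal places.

Employed = 135.02 + 2.23 = 137.25 million (anyone who worked, including part-time for economic reasons, counts as employed).
Unemployed = 8.07 + 1.26 = 9.33 million (jobless and actively searching, or on temporary layoff).
Labor force = 137.25 + 9.33 = 146.58 million.
Unemployment rate = 9.33 / 146.58 = 6.37%.

Unemployment rate ≈ 6.37%.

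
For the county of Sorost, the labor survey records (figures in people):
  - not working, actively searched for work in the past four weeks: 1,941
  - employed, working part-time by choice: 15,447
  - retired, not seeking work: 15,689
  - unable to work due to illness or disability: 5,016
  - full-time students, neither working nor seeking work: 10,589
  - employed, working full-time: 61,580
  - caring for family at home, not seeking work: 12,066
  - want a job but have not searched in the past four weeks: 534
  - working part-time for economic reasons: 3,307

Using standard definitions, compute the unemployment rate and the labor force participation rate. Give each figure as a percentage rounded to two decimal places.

Employed = 15,447 + 61,580 + 3,307 = 80,334 (anyone who worked, including part-time for economic reasons, counts as employed).
Unemployed = 1,941.
Labor force = 80,334 + 1,941 = 82,275.
Not in labor force = 15,689 + 5,016 + 10,589 + 12,066 + 534 = 43,894 (those not working and not actively searching are outside the labor force — including those who want a job but have given up searching).
Civilian working-age population = 82,275 + 43,894 = 126,169.
Unemployment rate = 1,941 / 82,275 = 2.36%.
Labor force participation rate = 82,275 / 126,169 = 65.21%.

Unemployment rate ≈ 2.36%; labor force participation rate ≈ 65.21%.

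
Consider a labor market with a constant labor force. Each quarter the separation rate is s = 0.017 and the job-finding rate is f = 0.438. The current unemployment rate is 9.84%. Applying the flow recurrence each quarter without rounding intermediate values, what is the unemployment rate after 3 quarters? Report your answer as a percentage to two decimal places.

Unemployment rate after three quarters ≈ 4.72%.

With a fixed labor force, u_{t+1} = u_t + s·(1−u_t) − f·u_t = u_t·(1−s−f) + s.
Here 1−s−f = 0.545 and s = 0.017.
u_1 = 0.098400 × 0.545 + 0.017 = 0.070628.
u_2 = 0.070628 × 0.545 + 0.017 = 0.055492.
u_3 = 0.055492 × 0.545 + 0.017 = 0.047243.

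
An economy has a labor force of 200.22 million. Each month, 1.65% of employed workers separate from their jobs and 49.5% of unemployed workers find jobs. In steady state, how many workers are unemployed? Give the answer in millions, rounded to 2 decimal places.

About 6.46 million are unemployed in steady state.

Steady-state unemployment rate u* = s/(s+f) = 1.65/(1.65+49.5) = 0.032258.
Unemployed = u* × labor force = 0.032258 × 200.22 ≈ 6.46 million.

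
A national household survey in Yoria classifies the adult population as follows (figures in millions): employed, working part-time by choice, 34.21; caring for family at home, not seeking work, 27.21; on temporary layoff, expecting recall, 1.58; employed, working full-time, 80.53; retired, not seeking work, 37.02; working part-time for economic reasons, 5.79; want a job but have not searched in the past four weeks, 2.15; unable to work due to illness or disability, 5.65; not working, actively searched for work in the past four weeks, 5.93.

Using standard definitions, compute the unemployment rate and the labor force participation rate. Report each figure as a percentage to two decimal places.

Unemployment rate ≈ 5.87%; labor force participation rate ≈ 64.00%.

Employed = 34.21 + 80.53 + 5.79 = 120.53 million (anyone who worked, including part-time for economic reasons, counts as employed).
Unemployed = 1.58 + 5.93 = 7.51 million (jobless and actively searching, or on temporary layoff).
Labor force = 120.53 + 7.51 = 128.04 million.
Not in labor force = 27.21 + 37.02 + 2.15 + 5.65 = 72.03 million (those not working and not actively searching are outside the labor force — including those who want a job but have given up searching).
Civilian working-age population = 128.04 + 72.03 = 200.07 million.
Unemployment rate = 7.51 / 128.04 = 5.87%.
Labor force participation rate = 128.04 / 200.07 = 64.00%.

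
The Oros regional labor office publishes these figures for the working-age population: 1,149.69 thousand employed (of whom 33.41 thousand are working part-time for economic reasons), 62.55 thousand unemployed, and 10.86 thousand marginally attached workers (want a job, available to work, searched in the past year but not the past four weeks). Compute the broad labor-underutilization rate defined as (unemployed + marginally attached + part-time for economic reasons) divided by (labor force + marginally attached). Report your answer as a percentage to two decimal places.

Labor force = 1,149.69 + 62.55 = 1,212.24 thousand.
Numerator = 62.55 + 10.86 + 33.41 = 106.82 thousand.
Denominator = 1,212.24 + 10.86 = 1,223.10 thousand.
Broad rate = 106.82 / 1,223.10 = 8.73%.

Broad underutilization rate ≈ 8.73%.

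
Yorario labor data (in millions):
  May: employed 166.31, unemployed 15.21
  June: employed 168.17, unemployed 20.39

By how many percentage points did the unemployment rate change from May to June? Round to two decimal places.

May: labor force = 166.31 + 15.21 = 181.52; u = 15.21/181.52 = 8.38%.
June: labor force = 168.17 + 20.39 = 188.56; u = 20.39/188.56 = 10.81%.
Change = 10.81% − 8.38% = +2.43 pp.

The unemployment rate changed by +2.43 percentage points.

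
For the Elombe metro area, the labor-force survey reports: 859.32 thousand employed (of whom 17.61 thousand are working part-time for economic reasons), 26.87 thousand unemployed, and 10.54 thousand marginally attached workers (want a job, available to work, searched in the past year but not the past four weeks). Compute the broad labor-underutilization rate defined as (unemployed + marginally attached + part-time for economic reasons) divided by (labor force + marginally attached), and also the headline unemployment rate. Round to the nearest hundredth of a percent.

Broad underutilization rate ≈ 6.14%; headline unemployment rate ≈ 3.03%.

Labor force = 859.32 + 26.87 = 886.19 thousand.
Numerator = 26.87 + 10.54 + 17.61 = 55.02 thousand.
Denominator = 886.19 + 10.54 = 896.73 thousand.
Broad rate = 55.02 / 896.73 = 6.14%.
Headline unemployment rate = 26.87 / 886.19 = 3.03%.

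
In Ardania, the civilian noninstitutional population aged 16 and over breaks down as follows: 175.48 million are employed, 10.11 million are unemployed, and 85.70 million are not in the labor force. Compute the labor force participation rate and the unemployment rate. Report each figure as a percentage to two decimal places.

Labor force = employed + unemployed = 175.48 + 10.11 = 185.59 million.
Working-age population = 185.59 + 85.70 = 271.29 million.
Unemployment rate = 10.11 / 185.59 = 5.45%.
Labor force participation rate = 185.59 / 271.29 = 68.41%.

Labor force participation rate ≈ 68.41%; unemployment rate ≈ 5.45%.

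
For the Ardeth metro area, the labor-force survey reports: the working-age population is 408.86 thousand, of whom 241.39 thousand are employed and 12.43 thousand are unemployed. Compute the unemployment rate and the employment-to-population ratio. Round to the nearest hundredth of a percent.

Labor force = employed + unemployed = 241.39 + 12.43 = 253.82 thousand.
Unemployment rate = 12.43 / 253.82 = 4.90%.
Employment-population ratio = 241.39 / 408.86 = 59.04%.

Unemployment rate ≈ 4.90%; employment-population ratio ≈ 59.04%.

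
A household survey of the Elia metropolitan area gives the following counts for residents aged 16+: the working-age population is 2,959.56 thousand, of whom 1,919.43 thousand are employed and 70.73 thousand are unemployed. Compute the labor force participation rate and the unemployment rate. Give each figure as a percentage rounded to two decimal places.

Labor force participation rate ≈ 67.25%; unemployment rate ≈ 3.55%.

Labor force = employed + unemployed = 1,919.43 + 70.73 = 1,990.16 thousand.
Unemployment rate = 70.73 / 1,990.16 = 3.55%.
Labor force participation rate = 1,990.16 / 2,959.56 = 67.25%.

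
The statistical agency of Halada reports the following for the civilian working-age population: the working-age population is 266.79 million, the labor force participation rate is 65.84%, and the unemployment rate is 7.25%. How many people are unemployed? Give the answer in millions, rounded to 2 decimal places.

Labor force = 0.6584 × 266.79 = 175.65 million.
Unemployed = 0.0725 × 175.65 ≈ 12.73 million.

About 12.73 million are unemployed.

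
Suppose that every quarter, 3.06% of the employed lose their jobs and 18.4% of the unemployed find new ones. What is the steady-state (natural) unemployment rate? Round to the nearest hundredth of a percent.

Steady-state unemployment rate ≈ 14.26%.

At steady state the flows balance: s·E = f·U, so U/(E+U) = s/(s+f).
u* = 3.06 / (3.06 + 18.4) = 3.06 / 21.46 = 14.26%.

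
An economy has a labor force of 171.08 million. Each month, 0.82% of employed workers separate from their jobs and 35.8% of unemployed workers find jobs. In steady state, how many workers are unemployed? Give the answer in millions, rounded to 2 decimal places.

About 3.83 million are unemployed in steady state.

Steady-state unemployment rate u* = s/(s+f) = 0.82/(0.82+35.8) = 0.022392.
Unemployed = u* × labor force = 0.022392 × 171.08 ≈ 3.83 million.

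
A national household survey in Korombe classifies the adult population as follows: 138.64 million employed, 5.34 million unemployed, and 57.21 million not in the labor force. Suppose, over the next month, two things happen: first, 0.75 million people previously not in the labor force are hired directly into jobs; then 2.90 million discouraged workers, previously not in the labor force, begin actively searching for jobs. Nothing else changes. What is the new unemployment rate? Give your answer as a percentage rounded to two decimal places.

New unemployment rate ≈ 5.58%.

Initially, labor force = 138.64 + 5.34 = 143.98 million, so u = 5.34/143.98 = 3.71%.
After the first change, employed and labor force both rise by 0.75; unemployed unchanged → E = 139.39, U = 5.34, labor force = 144.73 million.
After the second change, unemployed and labor force both rise by 2.90 → E = 139.39, U = 8.24, labor force = 147.63 million.
New unemployment rate = 8.24 / 147.63 = 5.58%.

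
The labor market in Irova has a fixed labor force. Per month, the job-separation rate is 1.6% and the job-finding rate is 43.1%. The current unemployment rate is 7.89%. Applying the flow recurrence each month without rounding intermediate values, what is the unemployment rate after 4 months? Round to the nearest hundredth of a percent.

With a fixed labor force, u_{t+1} = u_t + s·(1−u_t) − f·u_t = u_t·(1−s−f) + s.
Here 1−s−f = 0.553 and s = 0.016.
u_1 = 0.078900 × 0.553 + 0.016 = 0.059632.
u_2 = 0.059632 × 0.553 + 0.016 = 0.048976.
u_3 = 0.048976 × 0.553 + 0.016 = 0.043084.
u_4 = 0.043084 × 0.553 + 0.016 = 0.039825.

Unemployment rate after four months ≈ 3.98%.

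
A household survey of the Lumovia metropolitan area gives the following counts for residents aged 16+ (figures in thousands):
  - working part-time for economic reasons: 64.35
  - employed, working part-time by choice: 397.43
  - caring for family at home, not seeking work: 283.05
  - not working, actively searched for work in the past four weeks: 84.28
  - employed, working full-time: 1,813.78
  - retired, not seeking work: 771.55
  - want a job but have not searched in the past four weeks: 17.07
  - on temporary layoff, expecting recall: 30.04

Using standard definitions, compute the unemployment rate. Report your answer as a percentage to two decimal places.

Unemployment rate ≈ 4.78%.

Employed = 64.35 + 397.43 + 1,813.78 = 2,275.56 thousand (anyone who worked, including part-time for economic reasons, counts as employed).
Unemployed = 84.28 + 30.04 = 114.32 thousand (jobless and actively searching, or on temporary layoff).
Labor force = 2,275.56 + 114.32 = 2,389.88 thousand.
Unemployment rate = 114.32 / 2,389.88 = 4.78%.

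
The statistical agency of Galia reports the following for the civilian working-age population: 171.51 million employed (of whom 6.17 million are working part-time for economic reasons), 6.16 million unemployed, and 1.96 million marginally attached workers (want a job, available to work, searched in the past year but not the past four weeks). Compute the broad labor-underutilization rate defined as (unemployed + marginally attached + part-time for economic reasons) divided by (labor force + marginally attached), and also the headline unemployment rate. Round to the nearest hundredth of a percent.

Labor force = 171.51 + 6.16 = 177.67 million.
Numerator = 6.16 + 1.96 + 6.17 = 14.29 million.
Denominator = 177.67 + 1.96 = 179.63 million.
Broad rate = 14.29 / 179.63 = 7.96%.
Headline unemployment rate = 6.16 / 177.67 = 3.47%.

Broad underutilization rate ≈ 7.96%; headline unemployment rate ≈ 3.47%.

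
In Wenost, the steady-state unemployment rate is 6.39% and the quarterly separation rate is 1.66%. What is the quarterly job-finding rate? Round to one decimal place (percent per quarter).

Job-finding rate ≈ 24.3% per quarter.

From u* = s/(s+f): f = s·(1−u)/u.
f = 1.66 × (1 − 0.0639) / 0.0639 = 1.5539 / 0.0639 ≈ 24.3% per quarter.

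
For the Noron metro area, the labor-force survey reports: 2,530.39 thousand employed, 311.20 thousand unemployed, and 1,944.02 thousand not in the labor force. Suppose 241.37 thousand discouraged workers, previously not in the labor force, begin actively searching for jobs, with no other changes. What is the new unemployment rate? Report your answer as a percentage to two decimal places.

New unemployment rate ≈ 17.92%.

Initially, labor force = 2,530.39 + 311.20 = 2,841.59 thousand, so u = 311.20/2,841.59 = 10.95%.
After the change, unemployed and labor force both rise by 241.37 → E = 2,530.39, U = 552.57, labor force = 3,082.96 thousand.
New unemployment rate = 552.57 / 3,082.96 = 17.92%.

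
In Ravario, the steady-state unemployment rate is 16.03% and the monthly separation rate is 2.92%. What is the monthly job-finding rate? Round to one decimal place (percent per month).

From u* = s/(s+f): f = s·(1−u)/u.
f = 2.92 × (1 − 0.1603) / 0.1603 = 2.4519 / 0.1603 ≈ 15.3% per month.

Job-finding rate ≈ 15.3% per month.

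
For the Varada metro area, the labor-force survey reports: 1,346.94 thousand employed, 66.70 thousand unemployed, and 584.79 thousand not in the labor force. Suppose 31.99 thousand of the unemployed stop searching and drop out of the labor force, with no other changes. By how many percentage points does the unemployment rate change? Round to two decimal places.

The unemployment rate changes by −2.21 percentage points.

Initially, labor force = 1,346.94 + 66.70 = 1,413.64 thousand, so u = 66.70/1,413.64 = 4.72%.
After the change, unemployed and labor force both fall by 31.99 → E = 1,346.94, U = 34.71, labor force = 1,381.65 thousand.
New unemployment rate = 34.71 / 1,381.65 = 2.51%.
Change = 2.51% − 4.72% = −2.21 percentage points.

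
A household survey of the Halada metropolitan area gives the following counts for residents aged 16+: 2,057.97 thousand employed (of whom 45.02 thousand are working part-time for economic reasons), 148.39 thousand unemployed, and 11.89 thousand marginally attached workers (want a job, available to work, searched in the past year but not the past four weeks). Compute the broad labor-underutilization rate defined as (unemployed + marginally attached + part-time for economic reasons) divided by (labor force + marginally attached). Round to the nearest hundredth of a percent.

Labor force = 2,057.97 + 148.39 = 2,206.36 thousand.
Numerator = 148.39 + 11.89 + 45.02 = 205.30 thousand.
Denominator = 2,206.36 + 11.89 = 2,218.25 thousand.
Broad rate = 205.30 / 2,218.25 = 9.26%.

Broad underutilization rate ≈ 9.26%.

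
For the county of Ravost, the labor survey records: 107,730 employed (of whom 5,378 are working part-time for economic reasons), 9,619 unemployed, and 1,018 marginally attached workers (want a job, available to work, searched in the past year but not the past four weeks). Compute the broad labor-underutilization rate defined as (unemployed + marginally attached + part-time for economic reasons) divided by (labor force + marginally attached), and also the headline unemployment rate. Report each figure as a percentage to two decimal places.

Broad underutilization rate ≈ 13.53%; headline unemployment rate ≈ 8.20%.

Labor force = 107,730 + 9,619 = 117,349.
Numerator = 9,619 + 1,018 + 5,378 = 16,015.
Denominator = 117,349 + 1,018 = 118,367.
Broad rate = 16,015 / 118,367 = 13.53%.
Headline unemployment rate = 9,619 / 117,349 = 8.20%.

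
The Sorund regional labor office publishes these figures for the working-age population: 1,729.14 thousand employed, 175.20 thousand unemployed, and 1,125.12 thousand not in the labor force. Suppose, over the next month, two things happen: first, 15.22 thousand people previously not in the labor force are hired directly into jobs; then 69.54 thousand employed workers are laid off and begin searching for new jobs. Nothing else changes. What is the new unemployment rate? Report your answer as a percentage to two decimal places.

Initially, labor force = 1,729.14 + 175.20 = 1,904.34 thousand, so u = 175.20/1,904.34 = 9.20%.
After the first change, employed and labor force both rise by 15.22; unemployed unchanged → E = 1,744.36, U = 175.20, labor force = 1,919.56 thousand.
After the second change, employed falls and unemployed rises by 69.54; labor force unchanged → E = 1,674.82, U = 244.74, labor force = 1,919.56 thousand.
New unemployment rate = 244.74 / 1,919.56 = 12.75%.

New unemployment rate ≈ 12.75%.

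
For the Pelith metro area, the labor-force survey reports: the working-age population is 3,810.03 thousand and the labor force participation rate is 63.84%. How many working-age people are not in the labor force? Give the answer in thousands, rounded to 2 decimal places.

About 1,377.71 thousand are not in the labor force.

Share not in the labor force = 1 − 0.6384 = 0.3616.
Not in labor force = 0.3616 × 3,810.03 ≈ 1,377.71 thousand.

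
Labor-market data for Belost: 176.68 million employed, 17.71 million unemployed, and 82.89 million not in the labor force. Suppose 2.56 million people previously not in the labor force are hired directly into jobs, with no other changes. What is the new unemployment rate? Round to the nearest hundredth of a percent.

Initially, labor force = 176.68 + 17.71 = 194.39 million, so u = 17.71/194.39 = 9.11%.
After the change, employed and labor force both rise by 2.56; unemployed unchanged → E = 179.24, U = 17.71, labor force = 196.95 million.
New unemployment rate = 17.71 / 196.95 = 8.99%.

New unemployment rate ≈ 8.99%.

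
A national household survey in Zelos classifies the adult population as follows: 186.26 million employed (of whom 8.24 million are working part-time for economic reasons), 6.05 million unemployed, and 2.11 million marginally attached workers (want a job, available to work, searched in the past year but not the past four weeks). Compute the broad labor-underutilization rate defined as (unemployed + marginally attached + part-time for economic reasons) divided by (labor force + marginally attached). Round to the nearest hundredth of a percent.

Labor force = 186.26 + 6.05 = 192.31 million.
Numerator = 6.05 + 2.11 + 8.24 = 16.40 million.
Denominator = 192.31 + 2.11 = 194.42 million.
Broad rate = 16.40 / 194.42 = 8.44%.

Broad underutilization rate ≈ 8.44%.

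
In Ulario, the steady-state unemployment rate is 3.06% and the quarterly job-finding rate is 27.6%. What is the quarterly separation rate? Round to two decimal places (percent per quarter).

Separation rate ≈ 0.87% per quarter.

From u* = s/(s+f): s = u·f/(1−u).
s = 0.0306 × 27.6 / (1 − 0.0306) = 0.8446 / 0.9694 ≈ 0.87% per quarter.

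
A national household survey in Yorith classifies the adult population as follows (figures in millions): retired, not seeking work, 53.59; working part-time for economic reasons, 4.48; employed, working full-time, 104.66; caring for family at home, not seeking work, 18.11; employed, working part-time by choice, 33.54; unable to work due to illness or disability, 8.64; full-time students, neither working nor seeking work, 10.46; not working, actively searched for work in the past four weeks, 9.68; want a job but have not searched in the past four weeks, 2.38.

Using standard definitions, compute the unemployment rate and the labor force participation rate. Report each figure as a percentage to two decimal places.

Employed = 4.48 + 104.66 + 33.54 = 142.68 million (anyone who worked, including part-time for economic reasons, counts as employed).
Unemployed = 9.68 million.
Labor force = 142.68 + 9.68 = 152.36 million.
Not in labor force = 53.59 + 18.11 + 8.64 + 10.46 + 2.38 = 93.18 million (those not working and not actively searching are outside the labor force — including those who want a job but have given up searching).
Civilian working-age population = 152.36 + 93.18 = 245.54 million.
Unemployment rate = 9.68 / 152.36 = 6.35%.
Labor force participation rate = 152.36 / 245.54 = 62.05%.

Unemployment rate ≈ 6.35%; labor force participation rate ≈ 62.05%.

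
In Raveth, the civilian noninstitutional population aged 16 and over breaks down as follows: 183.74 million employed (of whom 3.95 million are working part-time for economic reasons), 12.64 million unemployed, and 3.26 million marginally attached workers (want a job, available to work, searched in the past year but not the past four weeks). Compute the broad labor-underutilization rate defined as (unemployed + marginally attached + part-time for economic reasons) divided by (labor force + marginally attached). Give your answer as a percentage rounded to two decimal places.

Broad underutilization rate ≈ 9.94%.

Labor force = 183.74 + 12.64 = 196.38 million.
Numerator = 12.64 + 3.26 + 3.95 = 19.85 million.
Denominator = 196.38 + 3.26 = 199.64 million.
Broad rate = 19.85 / 199.64 = 9.94%.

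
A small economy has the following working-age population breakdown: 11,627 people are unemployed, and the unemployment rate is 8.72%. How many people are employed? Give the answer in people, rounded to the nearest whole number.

About 121,710 are employed.

Labor force = U / u = 11,627 / 0.0872 ≈ 133,337.
Employed = labor force − unemployed = 133,337 − 11,627 = 121,710.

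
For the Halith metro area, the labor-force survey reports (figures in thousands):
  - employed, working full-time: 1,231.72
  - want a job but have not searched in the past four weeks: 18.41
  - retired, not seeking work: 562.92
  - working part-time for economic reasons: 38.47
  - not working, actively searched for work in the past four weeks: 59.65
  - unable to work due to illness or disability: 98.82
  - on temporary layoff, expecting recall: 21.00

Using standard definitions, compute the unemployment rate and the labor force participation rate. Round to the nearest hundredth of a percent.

Employed = 1,231.72 + 38.47 = 1,270.19 thousand (anyone who worked, including part-time for economic reasons, counts as employed).
Unemployed = 59.65 + 21.00 = 80.65 thousand (jobless and actively searching, or on temporary layoff).
Labor force = 1,270.19 + 80.65 = 1,350.84 thousand.
Not in labor force = 18.41 + 562.92 + 98.82 = 680.15 thousand (those not working and not actively searching are outside the labor force — including those who want a job but have given up searching).
Civilian working-age population = 1,350.84 + 680.15 = 2,030.99 thousand.
Unemployment rate = 80.65 / 1,350.84 = 5.97%.
Labor force participation rate = 1,350.84 / 2,030.99 = 66.51%.

Unemployment rate ≈ 5.97%; labor force participation rate ≈ 66.51%.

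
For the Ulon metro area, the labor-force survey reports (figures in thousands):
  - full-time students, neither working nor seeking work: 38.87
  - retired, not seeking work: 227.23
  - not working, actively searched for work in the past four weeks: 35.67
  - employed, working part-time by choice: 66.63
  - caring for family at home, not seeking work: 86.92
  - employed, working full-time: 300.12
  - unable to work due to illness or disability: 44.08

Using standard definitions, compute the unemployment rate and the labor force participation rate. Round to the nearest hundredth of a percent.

Unemployment rate ≈ 8.86%; labor force participation rate ≈ 50.33%.

Employed = 66.63 + 300.12 = 366.75 thousand.
Unemployed = 35.67 thousand.
Labor force = 366.75 + 35.67 = 402.42 thousand.
Not in labor force = 38.87 + 227.23 + 86.92 + 44.08 = 397.10 thousand (those not working and not actively searching are outside the labor force).
Civilian working-age population = 402.42 + 397.10 = 799.52 thousand.
Unemployment rate = 35.67 / 402.42 = 8.86%.
Labor force participation rate = 402.42 / 799.52 = 50.33%.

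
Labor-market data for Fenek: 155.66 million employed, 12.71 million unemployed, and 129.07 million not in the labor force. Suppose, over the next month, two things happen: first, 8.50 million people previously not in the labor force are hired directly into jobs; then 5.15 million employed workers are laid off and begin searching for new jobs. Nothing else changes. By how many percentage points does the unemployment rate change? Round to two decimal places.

The unemployment rate changes by +2.55 percentage points.

Initially, labor force = 155.66 + 12.71 = 168.37 million, so u = 12.71/168.37 = 7.55%.
After the first change, employed and labor force both rise by 8.50; unemployed unchanged → E = 164.16, U = 12.71, labor force = 176.87 million.
After the second change, employed falls and unemployed rises by 5.15; labor force unchanged → E = 159.01, U = 17.86, labor force = 176.87 million.
New unemployment rate = 17.86 / 176.87 = 10.10%.
Change = 10.10% − 7.55% = +2.55 percentage points.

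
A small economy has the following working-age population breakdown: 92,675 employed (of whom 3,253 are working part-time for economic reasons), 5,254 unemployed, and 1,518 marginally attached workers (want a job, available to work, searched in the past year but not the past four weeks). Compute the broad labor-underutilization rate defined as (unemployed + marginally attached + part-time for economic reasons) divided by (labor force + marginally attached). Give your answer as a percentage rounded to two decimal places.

Broad underutilization rate ≈ 10.08%.

Labor force = 92,675 + 5,254 = 97,929.
Numerator = 5,254 + 1,518 + 3,253 = 10,025.
Denominator = 97,929 + 1,518 = 99,447.
Broad rate = 10,025 / 99,447 = 10.08%.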